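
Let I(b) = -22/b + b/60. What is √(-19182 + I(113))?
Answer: I*√220422056145/3390 ≈ 138.49*I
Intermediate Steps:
I(b) = -22/b + b/60 (I(b) = -22/b + b*(1/60) = -22/b + b/60)
√(-19182 + I(113)) = √(-19182 + (-22/113 + (1/60)*113)) = √(-19182 + (-22*1/113 + 113/60)) = √(-19182 + (-22/113 + 113/60)) = √(-19182 + 11449/6780) = √(-130042511/6780) = I*√220422056145/3390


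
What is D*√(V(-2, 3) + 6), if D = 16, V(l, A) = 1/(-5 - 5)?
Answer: 8*√590/5 ≈ 38.864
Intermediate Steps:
V(l, A) = -⅒ (V(l, A) = 1/(-10) = -⅒)
D*√(V(-2, 3) + 6) = 16*√(-⅒ + 6) = 16*√(59/10) = 16*(√590/10) = 8*√590/5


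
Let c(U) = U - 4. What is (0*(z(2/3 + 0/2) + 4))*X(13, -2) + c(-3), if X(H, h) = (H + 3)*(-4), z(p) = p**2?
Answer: -7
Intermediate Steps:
c(U) = -4 + U
X(H, h) = -12 - 4*H (X(H, h) = (3 + H)*(-4) = -12 - 4*H)
(0*(z(2/3 + 0/2) + 4))*X(13, -2) + c(-3) = (0*((2/3 + 0/2)**2 + 4))*(-12 - 4*13) + (-4 - 3) = (0*((2*(1/3) + 0*(1/2))**2 + 4))*(-12 - 52) - 7 = (0*((2/3 + 0)**2 + 4))*(-64) - 7 = (0*((2/3)**2 + 4))*(-64) - 7 = (0*(4/9 + 4))*(-64) - 7 = (0*(40/9))*(-64) - 7 = 0*(-64) - 7 = 0 - 7 = -7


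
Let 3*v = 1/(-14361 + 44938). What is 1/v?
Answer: 91731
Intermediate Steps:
v = 1/91731 (v = 1/(3*(-14361 + 44938)) = (1/3)/30577 = (1/3)*(1/30577) = 1/91731 ≈ 1.0901e-5)
1/v = 1/(1/91731) = 91731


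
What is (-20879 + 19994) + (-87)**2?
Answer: 6684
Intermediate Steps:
(-20879 + 19994) + (-87)**2 = -885 + 7569 = 6684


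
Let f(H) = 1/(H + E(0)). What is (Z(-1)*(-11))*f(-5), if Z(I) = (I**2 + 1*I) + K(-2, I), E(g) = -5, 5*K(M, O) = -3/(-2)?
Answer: 33/100 ≈ 0.33000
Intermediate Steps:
K(M, O) = 3/10 (K(M, O) = (-3/(-2))/5 = (-3*(-1/2))/5 = (1/5)*(3/2) = 3/10)
Z(I) = 3/10 + I + I**2 (Z(I) = (I**2 + 1*I) + 3/10 = (I**2 + I) + 3/10 = (I + I**2) + 3/10 = 3/10 + I + I**2)
f(H) = 1/(-5 + H) (f(H) = 1/(H - 5) = 1/(-5 + H))
(Z(-1)*(-11))*f(-5) = ((3/10 - 1 + (-1)**2)*(-11))/(-5 - 5) = ((3/10 - 1 + 1)*(-11))/(-10) = ((3/10)*(-11))*(-1/10) = -33/10*(-1/10) = 33/100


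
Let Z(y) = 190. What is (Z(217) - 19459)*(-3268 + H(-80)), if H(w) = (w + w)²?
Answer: -430315308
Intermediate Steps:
H(w) = 4*w² (H(w) = (2*w)² = 4*w²)
(Z(217) - 19459)*(-3268 + H(-80)) = (190 - 19459)*(-3268 + 4*(-80)²) = -19269*(-3268 + 4*6400) = -19269*(-3268 + 25600) = -19269*22332 = -430315308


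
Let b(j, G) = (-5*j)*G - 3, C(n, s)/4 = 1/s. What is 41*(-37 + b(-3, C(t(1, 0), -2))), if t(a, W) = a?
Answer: -2870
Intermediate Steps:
C(n, s) = 4/s
b(j, G) = -3 - 5*G*j (b(j, G) = -5*G*j - 3 = -3 - 5*G*j)
41*(-37 + b(-3, C(t(1, 0), -2))) = 41*(-37 + (-3 - 5*4/(-2)*(-3))) = 41*(-37 + (-3 - 5*4*(-½)*(-3))) = 41*(-37 + (-3 - 5*(-2)*(-3))) = 41*(-37 + (-3 - 30)) = 41*(-37 - 33) = 41*(-70) = -2870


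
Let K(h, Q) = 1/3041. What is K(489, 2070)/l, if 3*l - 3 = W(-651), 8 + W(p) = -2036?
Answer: -3/6206681 ≈ -4.8335e-7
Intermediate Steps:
K(h, Q) = 1/3041
W(p) = -2044 (W(p) = -8 - 2036 = -2044)
l = -2041/3 (l = 1 + (1/3)*(-2044) = 1 - 2044/3 = -2041/3 ≈ -680.33)
K(489, 2070)/l = 1/(3041*(-2041/3)) = (1/3041)*(-3/2041) = -3/6206681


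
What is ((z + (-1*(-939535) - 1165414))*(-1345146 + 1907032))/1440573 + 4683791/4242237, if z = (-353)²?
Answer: -26820650066739433/679028009089 ≈ -39499.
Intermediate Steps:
z = 124609
((z + (-1*(-939535) - 1165414))*(-1345146 + 1907032))/1440573 + 4683791/4242237 = ((124609 + (-1*(-939535) - 1165414))*(-1345146 + 1907032))/1440573 + 4683791/4242237 = ((124609 + (939535 - 1165414))*561886)*(1/1440573) + 4683791*(1/4242237) = ((124609 - 225879)*561886)*(1/1440573) + 4683791/4242237 = -101270*561886*(1/1440573) + 4683791/4242237 = -56902195220*1/1440573 + 4683791/4242237 = -56902195220/1440573 + 4683791/4242237 = -26820650066739433/679028009089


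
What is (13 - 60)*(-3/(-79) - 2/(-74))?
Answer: -8930/2923 ≈ -3.0551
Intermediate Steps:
(13 - 60)*(-3/(-79) - 2/(-74)) = -47*(-3*(-1/79) - 2*(-1/74)) = -47*(3/79 + 1/37) = -47*190/2923 = -8930/2923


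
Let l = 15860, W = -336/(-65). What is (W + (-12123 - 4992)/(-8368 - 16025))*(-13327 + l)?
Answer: 7859496253/528515 ≈ 14871.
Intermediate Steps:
W = 336/65 (W = -1/65*(-336) = 336/65 ≈ 5.1692)
(W + (-12123 - 4992)/(-8368 - 16025))*(-13327 + l) = (336/65 + (-12123 - 4992)/(-8368 - 16025))*(-13327 + 15860) = (336/65 - 17115/(-24393))*2533 = (336/65 - 17115*(-1/24393))*2533 = (336/65 + 5705/8131)*2533 = (3102841/528515)*2533 = 7859496253/528515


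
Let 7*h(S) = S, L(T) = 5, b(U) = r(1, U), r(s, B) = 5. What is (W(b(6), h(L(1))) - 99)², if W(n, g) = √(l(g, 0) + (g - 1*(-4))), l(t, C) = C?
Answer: (693 - √231)²/49 ≈ 9375.8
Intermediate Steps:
b(U) = 5
h(S) = S/7
W(n, g) = √(4 + g) (W(n, g) = √(0 + (g - 1*(-4))) = √(0 + (g + 4)) = √(0 + (4 + g)) = √(4 + g))
(W(b(6), h(L(1))) - 99)² = (√(4 + (⅐)*5) - 99)² = (√(4 + 5/7) - 99)² = (√(33/7) - 99)² = (√231/7 - 99)² = (-99 + √231/7)²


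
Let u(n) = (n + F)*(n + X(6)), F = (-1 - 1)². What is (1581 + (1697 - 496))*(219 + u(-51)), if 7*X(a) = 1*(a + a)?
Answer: 49374936/7 ≈ 7.0536e+6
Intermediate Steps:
F = 4 (F = (-2)² = 4)
X(a) = 2*a/7 (X(a) = (1*(a + a))/7 = (1*(2*a))/7 = (2*a)/7 = 2*a/7)
u(n) = (4 + n)*(12/7 + n) (u(n) = (n + 4)*(n + (2/7)*6) = (4 + n)*(n + 12/7) = (4 + n)*(12/7 + n))
(1581 + (1697 - 496))*(219 + u(-51)) = (1581 + (1697 - 496))*(219 + (48/7 + (-51)² + (40/7)*(-51))) = (1581 + 1201)*(219 + (48/7 + 2601 - 2040/7)) = 2782*(219 + 16215/7) = 2782*(17748/7) = 49374936/7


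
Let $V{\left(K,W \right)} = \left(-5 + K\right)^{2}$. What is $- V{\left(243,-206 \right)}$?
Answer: $-56644$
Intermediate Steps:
$- V{\left(243,-206 \right)} = - \left(-5 + 243\right)^{2} = - 238^{2} = \left(-1\right) 56644 = -56644$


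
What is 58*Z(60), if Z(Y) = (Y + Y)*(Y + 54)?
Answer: 793440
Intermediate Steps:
Z(Y) = 2*Y*(54 + Y) (Z(Y) = (2*Y)*(54 + Y) = 2*Y*(54 + Y))
58*Z(60) = 58*(2*60*(54 + 60)) = 58*(2*60*114) = 58*13680 = 793440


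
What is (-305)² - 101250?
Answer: -8225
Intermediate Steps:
(-305)² - 101250 = 93025 - 101250 = -8225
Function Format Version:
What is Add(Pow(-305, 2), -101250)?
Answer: -8225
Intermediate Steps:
Add(Pow(-305, 2), -101250) = Add(93025, -101250) = -8225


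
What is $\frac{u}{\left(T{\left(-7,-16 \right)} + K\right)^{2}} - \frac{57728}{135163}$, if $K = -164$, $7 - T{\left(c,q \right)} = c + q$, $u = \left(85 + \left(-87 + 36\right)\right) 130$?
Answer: $- \frac{109785877}{606746707} \approx -0.18094$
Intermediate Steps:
$u = 4420$ ($u = \left(85 - 51\right) 130 = 34 \cdot 130 = 4420$)
$T{\left(c,q \right)} = 7 - c - q$ ($T{\left(c,q \right)} = 7 - \left(c + q\right) = 7 - c - q$)
$\frac{u}{\left(T{\left(-7,-16 \right)} + K\right)^{2}} - \frac{57728}{135163} = \frac{4420}{\left(\left(7 - -7 - -16\right) - 164\right)^{2}} - \frac{57728}{135163} = \frac{4420}{\left(\left(7 + 7 + 16\right) - 164\right)^{2}} - \frac{57728}{135163} = \frac{4420}{\left(30 - 164\right)^{2}} - \frac{57728}{135163} = \frac{4420}{\left(-134\right)^{2}} - \frac{57728}{135163} = \frac{4420}{17956} - \frac{57728}{135163} = 4420 \cdot \frac{1}{17956} - \frac{57728}{135163} = \frac{1105}{4489} - \frac{57728}{135163} = - \frac{109785877}{606746707}$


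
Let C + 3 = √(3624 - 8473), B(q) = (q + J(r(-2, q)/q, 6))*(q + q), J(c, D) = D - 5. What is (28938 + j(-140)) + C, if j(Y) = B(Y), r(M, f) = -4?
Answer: 67855 + I*√4849 ≈ 67855.0 + 69.635*I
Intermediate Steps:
J(c, D) = -5 + D
B(q) = 2*q*(1 + q) (B(q) = (q + (-5 + 6))*(q + q) = (q + 1)*(2*q) = (1 + q)*(2*q) = 2*q*(1 + q))
j(Y) = 2*Y*(1 + Y)
C = -3 + I*√4849 (C = -3 + √(3624 - 8473) = -3 + √(-4849) = -3 + I*√4849 ≈ -3.0 + 69.635*I)
(28938 + j(-140)) + C = (28938 + 2*(-140)*(1 - 140)) + (-3 + I*√4849) = (28938 + 2*(-140)*(-139)) + (-3 + I*√4849) = (28938 + 38920) + (-3 + I*√4849) = 67858 + (-3 + I*√4849) = 67855 + I*√4849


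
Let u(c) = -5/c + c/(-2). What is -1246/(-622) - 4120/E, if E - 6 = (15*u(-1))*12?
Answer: -165203/77439 ≈ -2.1333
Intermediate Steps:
u(c) = -5/c - c/2 (u(c) = -5/c + c*(-1/2) = -5/c - c/2)
E = 996 (E = 6 + (15*(-5/(-1) - 1/2*(-1)))*12 = 6 + (15*(-5*(-1) + 1/2))*12 = 6 + (15*(5 + 1/2))*12 = 6 + (15*(11/2))*12 = 6 + (165/2)*12 = 6 + 990 = 996)
-1246/(-622) - 4120/E = -1246/(-622) - 4120/996 = -1246*(-1/622) - 4120*1/996 = 623/311 - 1030/249 = -165203/77439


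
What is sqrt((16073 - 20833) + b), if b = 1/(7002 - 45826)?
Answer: I*sqrt(1793690551146)/19412 ≈ 68.993*I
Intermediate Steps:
b = -1/38824 (b = 1/(-38824) = -1/38824 ≈ -2.5757e-5)
sqrt((16073 - 20833) + b) = sqrt((16073 - 20833) - 1/38824) = sqrt(-4760 - 1/38824) = sqrt(-184802241/38824) = I*sqrt(1793690551146)/19412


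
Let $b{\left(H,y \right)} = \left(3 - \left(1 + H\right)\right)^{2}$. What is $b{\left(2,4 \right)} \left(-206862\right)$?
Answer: $0$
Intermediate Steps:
$b{\left(H,y \right)} = \left(2 - H\right)^{2}$
$b{\left(2,4 \right)} \left(-206862\right) = \left(-2 + 2\right)^{2} \left(-206862\right) = 0^{2} \left(-206862\right) = 0 \left(-206862\right) = 0$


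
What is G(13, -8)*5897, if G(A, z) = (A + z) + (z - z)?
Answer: 29485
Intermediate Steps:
G(A, z) = A + z (G(A, z) = (A + z) + 0 = A + z)
G(13, -8)*5897 = (13 - 8)*5897 = 5*5897 = 29485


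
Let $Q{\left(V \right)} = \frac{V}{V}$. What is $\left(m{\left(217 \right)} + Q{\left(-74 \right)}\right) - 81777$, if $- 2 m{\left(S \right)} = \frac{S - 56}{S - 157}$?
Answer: $- \frac{9813281}{120} \approx -81777.0$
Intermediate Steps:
$m{\left(S \right)} = - \frac{-56 + S}{2 \left(-157 + S\right)}$ ($m{\left(S \right)} = - \frac{\left(S - 56\right) \frac{1}{S - 157}}{2} = - \frac{\left(-56 + S\right) \frac{1}{-157 + S}}{2} = - \frac{\frac{1}{-157 + S} \left(-56 + S\right)}{2} = - \frac{-56 + S}{2 \left(-157 + S\right)}$)
$Q{\left(V \right)} = 1$
$\left(m{\left(217 \right)} + Q{\left(-74 \right)}\right) - 81777 = \left(\frac{56 - 217}{2 \left(-157 + 217\right)} + 1\right) - 81777 = \left(\frac{56 - 217}{2 \cdot 60} + 1\right) - 81777 = \left(\frac{1}{2} \cdot \frac{1}{60} \left(-161\right) + 1\right) - 81777 = \left(- \frac{161}{120} + 1\right) - 81777 = - \frac{41}{120} - 81777 = - \frac{9813281}{120}$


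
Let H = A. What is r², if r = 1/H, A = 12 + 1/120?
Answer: 14400/2076481 ≈ 0.0069348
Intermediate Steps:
A = 1441/120 (A = 12 + 1/120 = 1441/120 ≈ 12.008)
H = 1441/120 ≈ 12.008
r = 120/1441 (r = 1/(1441/120) = 120/1441 ≈ 0.083276)
r² = (120/1441)² = 14400/2076481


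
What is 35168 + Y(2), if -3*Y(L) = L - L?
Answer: 35168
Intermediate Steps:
Y(L) = 0 (Y(L) = -(L - L)/3 = -1/3*0 = 0)
35168 + Y(2) = 35168 + 0 = 35168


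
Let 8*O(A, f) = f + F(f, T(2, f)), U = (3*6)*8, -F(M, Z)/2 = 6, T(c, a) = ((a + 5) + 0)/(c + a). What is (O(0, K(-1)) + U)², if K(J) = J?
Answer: 1297321/64 ≈ 20271.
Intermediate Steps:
T(c, a) = (5 + a)/(a + c) (T(c, a) = ((5 + a) + 0)/(a + c) = (5 + a)/(a + c))
F(M, Z) = -12 (F(M, Z) = -2*6 = -12)
U = 144 (U = 18*8 = 144)
O(A, f) = -3/2 + f/8 (O(A, f) = (f - 12)/8 = (-12 + f)/8 = -3/2 + f/8)
(O(0, K(-1)) + U)² = ((-3/2 + (⅛)*(-1)) + 144)² = ((-3/2 - ⅛) + 144)² = (-13/8 + 144)² = (1139/8)² = 1297321/64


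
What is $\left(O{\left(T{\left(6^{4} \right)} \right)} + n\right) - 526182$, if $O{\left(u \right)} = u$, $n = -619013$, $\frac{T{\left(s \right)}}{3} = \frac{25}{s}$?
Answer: $- \frac{494724215}{432} \approx -1.1452 \cdot 10^{6}$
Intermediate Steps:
$T{\left(s \right)} = \frac{75}{s}$ ($T{\left(s \right)} = 3 \frac{25}{s} = \frac{75}{s}$)
$\left(O{\left(T{\left(6^{4} \right)} \right)} + n\right) - 526182 = \left(\frac{75}{6^{4}} - 619013\right) - 526182 = \left(\frac{75}{1296} - 619013\right) - 526182 = \left(75 \cdot \frac{1}{1296} - 619013\right) - 526182 = \left(\frac{25}{432} - 619013\right) - 526182 = - \frac{267413591}{432} - 526182 = - \frac{494724215}{432}$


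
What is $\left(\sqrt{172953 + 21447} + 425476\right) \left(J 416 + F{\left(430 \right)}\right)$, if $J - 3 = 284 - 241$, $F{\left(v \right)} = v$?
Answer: $8324863416 + 3521880 \sqrt{6} \approx 8.3335 \cdot 10^{9}$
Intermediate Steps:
$J = 46$ ($J = 3 + \left(284 - 241\right) = 3 + 43 = 46$)
$\left(\sqrt{172953 + 21447} + 425476\right) \left(J 416 + F{\left(430 \right)}\right) = \left(\sqrt{172953 + 21447} + 425476\right) \left(46 \cdot 416 + 430\right) = \left(\sqrt{194400} + 425476\right) \left(19136 + 430\right) = \left(180 \sqrt{6} + 425476\right) 19566 = \left(425476 + 180 \sqrt{6}\right) 19566 = 8324863416 + 3521880 \sqrt{6}$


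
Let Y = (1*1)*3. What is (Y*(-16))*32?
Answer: -1536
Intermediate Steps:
Y = 3 (Y = 1*3 = 3)
(Y*(-16))*32 = (3*(-16))*32 = -48*32 = -1536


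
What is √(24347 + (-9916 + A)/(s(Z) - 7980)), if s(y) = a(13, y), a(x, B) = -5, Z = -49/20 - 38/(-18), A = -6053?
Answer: 2*√388124427635/7985 ≈ 156.04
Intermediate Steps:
Z = -61/180 (Z = -49*1/20 - 38*(-1/18) = -49/20 + 19/9 = -61/180 ≈ -0.33889)
s(y) = -5
√(24347 + (-9916 + A)/(s(Z) - 7980)) = √(24347 + (-9916 - 6053)/(-5 - 7980)) = √(24347 - 15969/(-7985)) = √(24347 - 15969*(-1/7985)) = √(24347 + 15969/7985) = √(194426764/7985) = 2*√388124427635/7985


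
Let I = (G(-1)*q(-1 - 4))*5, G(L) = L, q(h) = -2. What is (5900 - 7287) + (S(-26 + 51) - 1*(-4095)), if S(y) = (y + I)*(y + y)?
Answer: 4458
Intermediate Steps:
I = 10 (I = -1*(-2)*5 = 2*5 = 10)
S(y) = 2*y*(10 + y) (S(y) = (y + 10)*(y + y) = (10 + y)*(2*y) = 2*y*(10 + y))
(5900 - 7287) + (S(-26 + 51) - 1*(-4095)) = (5900 - 7287) + (2*(-26 + 51)*(10 + (-26 + 51)) - 1*(-4095)) = -1387 + (2*25*(10 + 25) + 4095) = -1387 + (2*25*35 + 4095) = -1387 + (1750 + 4095) = -1387 + 5845 = 4458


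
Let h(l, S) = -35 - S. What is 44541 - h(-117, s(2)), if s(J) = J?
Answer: 44578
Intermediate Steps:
44541 - h(-117, s(2)) = 44541 - (-35 - 1*2) = 44541 - (-35 - 2) = 44541 - 1*(-37) = 44541 + 37 = 44578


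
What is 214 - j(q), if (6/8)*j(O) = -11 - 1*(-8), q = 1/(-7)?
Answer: 218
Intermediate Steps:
q = -⅐ ≈ -0.14286
j(O) = -4 (j(O) = 4*(-11 - 1*(-8))/3 = 4*(-11 + 8)/3 = (4/3)*(-3) = -4)
214 - j(q) = 214 - 1*(-4) = 214 + 4 = 218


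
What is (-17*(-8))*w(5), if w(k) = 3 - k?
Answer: -272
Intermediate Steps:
(-17*(-8))*w(5) = (-17*(-8))*(3 - 1*5) = 136*(3 - 5) = 136*(-2) = -272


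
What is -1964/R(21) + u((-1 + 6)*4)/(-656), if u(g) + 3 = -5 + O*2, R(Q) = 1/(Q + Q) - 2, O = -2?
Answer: 13528281/13612 ≈ 993.85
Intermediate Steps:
R(Q) = -2 + 1/(2*Q) (R(Q) = 1/(2*Q) - 2 = -2 + 1/(2*Q))
u(g) = -12 (u(g) = -3 + (-5 - 2*2) = -3 + (-5 - 4) = -3 - 9 = -12)
-1964/R(21) + u((-1 + 6)*4)/(-656) = -1964/(-2 + (½)/21) - 12/(-656) = -1964/(-2 + (½)*(1/21)) - 12*(-1/656) = -1964/(-2 + 1/42) + 3/164 = -1964/(-83/42) + 3/164 = -1964*(-42/83) + 3/164 = 82488/83 + 3/164 = 13528281/13612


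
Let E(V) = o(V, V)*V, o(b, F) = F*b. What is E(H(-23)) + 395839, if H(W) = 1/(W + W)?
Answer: 38529384903/97336 ≈ 3.9584e+5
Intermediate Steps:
H(W) = 1/(2*W)
E(V) = V³ (E(V) = (V*V)*V = V²*V = V³)
E(H(-23)) + 395839 = ((½)/(-23))³ + 395839 = ((½)*(-1/23))³ + 395839 = (-1/46)³ + 395839 = -1/97336 + 395839 = 38529384903/97336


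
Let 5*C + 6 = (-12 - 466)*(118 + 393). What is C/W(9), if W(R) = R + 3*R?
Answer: -61066/45 ≈ -1357.0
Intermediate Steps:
W(R) = 4*R
C = -244264/5 (C = -6/5 + ((-12 - 466)*(118 + 393))/5 = -6/5 + (-478*511)/5 = -6/5 + (1/5)*(-244258) = -6/5 - 244258/5 = -244264/5 ≈ -48853.)
C/W(9) = -244264/(5*(4*9)) = -244264/5/36 = -244264/5*1/36 = -61066/45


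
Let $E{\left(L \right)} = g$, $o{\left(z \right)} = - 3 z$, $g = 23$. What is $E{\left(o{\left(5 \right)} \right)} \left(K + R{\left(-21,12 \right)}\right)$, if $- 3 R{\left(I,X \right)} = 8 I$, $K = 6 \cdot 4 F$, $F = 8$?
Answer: $5704$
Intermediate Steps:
$K = 192$ ($K = 6 \cdot 4 \cdot 8 = 24 \cdot 8 = 192$)
$R{\left(I,X \right)} = - \frac{8 I}{3}$
$E{\left(L \right)} = 23$
$E{\left(o{\left(5 \right)} \right)} \left(K + R{\left(-21,12 \right)}\right) = 23 \left(192 - -56\right) = 23 \left(192 + 56\right) = 23 \cdot 248 = 5704$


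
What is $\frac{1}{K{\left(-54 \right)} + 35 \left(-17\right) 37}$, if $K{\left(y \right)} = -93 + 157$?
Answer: $- \frac{1}{21951} \approx -4.5556 \cdot 10^{-5}$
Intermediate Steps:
$K{\left(y \right)} = 64$
$\frac{1}{K{\left(-54 \right)} + 35 \left(-17\right) 37} = \frac{1}{64 + 35 \left(-17\right) 37} = \frac{1}{64 - 22015} = \frac{1}{-21951} = - \frac{1}{21951}$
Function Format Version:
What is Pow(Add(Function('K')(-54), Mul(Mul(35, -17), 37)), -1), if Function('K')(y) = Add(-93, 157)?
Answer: Rational(-1, 21951) ≈ -4.5556e-5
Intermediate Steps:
Function('K')(y) = 64
Pow(Add(Function('K')(-54), Mul(Mul(35, -17), 37)), -1) = Pow(Add(64, Mul(Mul(35, -17), 37)), -1) = Pow(Add(64, Mul(-595, 37)), -1) = Pow(Add(64, -22015), -1) = Pow(-21951, -1) = Rational(-1, 21951)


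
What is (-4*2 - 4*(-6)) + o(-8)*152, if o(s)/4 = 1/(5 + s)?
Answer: -560/3 ≈ -186.67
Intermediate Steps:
o(s) = 4/(5 + s)
(-4*2 - 4*(-6)) + o(-8)*152 = (-4*2 - 4*(-6)) + (4/(5 - 8))*152 = (-8 + 24) + (4/(-3))*152 = 16 + (4*(-⅓))*152 = 16 - 4/3*152 = 16 - 608/3 = -560/3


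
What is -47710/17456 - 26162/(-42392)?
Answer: -97864903/46249672 ≈ -2.1160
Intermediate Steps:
-47710/17456 - 26162/(-42392) = -47710*1/17456 - 26162*(-1/42392) = -23855/8728 + 13081/21196 = -97864903/46249672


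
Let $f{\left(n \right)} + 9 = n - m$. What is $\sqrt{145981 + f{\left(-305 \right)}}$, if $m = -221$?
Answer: $4 \sqrt{9118} \approx 381.95$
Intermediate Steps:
$f{\left(n \right)} = 212 + n$ ($f{\left(n \right)} = -9 + \left(n - -221\right) = -9 + \left(n + 221\right) = -9 + \left(221 + n\right) = 212 + n$)
$\sqrt{145981 + f{\left(-305 \right)}} = \sqrt{145981 + \left(212 - 305\right)} = \sqrt{145981 - 93} = \sqrt{145888} = 4 \sqrt{9118}$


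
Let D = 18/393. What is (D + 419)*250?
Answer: 13723750/131 ≈ 1.0476e+5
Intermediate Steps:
D = 6/131 (D = 18*(1/393) = 6/131 ≈ 0.045802)
(D + 419)*250 = (6/131 + 419)*250 = (54895/131)*250 = 13723750/131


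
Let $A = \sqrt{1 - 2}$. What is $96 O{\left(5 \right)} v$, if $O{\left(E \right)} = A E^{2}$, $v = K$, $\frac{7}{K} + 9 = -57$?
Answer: $- \frac{2800 i}{11} \approx - 254.55 i$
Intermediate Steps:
$K = - \frac{7}{66}$ ($K = \frac{7}{-9 - 57} = \frac{7}{-66} = 7 \left(- \frac{1}{66}\right) = - \frac{7}{66} \approx -0.10606$)
$A = i$ ($A = \sqrt{-1} = i \approx 1.0 i$)
$v = - \frac{7}{66} \approx -0.10606$
$O{\left(E \right)} = i E^{2}$
$96 O{\left(5 \right)} v = 96 i 5^{2} \left(- \frac{7}{66}\right) = 96 i 25 \left(- \frac{7}{66}\right) = 96 \cdot 25 i \left(- \frac{7}{66}\right) = 2400 i \left(- \frac{7}{66}\right) = - \frac{2800 i}{11}$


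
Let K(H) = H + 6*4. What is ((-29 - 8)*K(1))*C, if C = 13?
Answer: -12025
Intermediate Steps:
K(H) = 24 + H (K(H) = H + 24 = 24 + H)
((-29 - 8)*K(1))*C = ((-29 - 8)*(24 + 1))*13 = -37*25*13 = -925*13 = -12025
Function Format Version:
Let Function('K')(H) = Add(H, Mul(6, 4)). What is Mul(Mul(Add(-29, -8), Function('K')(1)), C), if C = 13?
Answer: -12025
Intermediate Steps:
Function('K')(H) = Add(24, H) (Function('K')(H) = Add(H, 24) = Add(24, H))
Mul(Mul(Add(-29, -8), Function('K')(1)), C) = Mul(Mul(Add(-29, -8), Add(24, 1)), 13) = Mul(Mul(-37, 25), 13) = Mul(-925, 13) = -12025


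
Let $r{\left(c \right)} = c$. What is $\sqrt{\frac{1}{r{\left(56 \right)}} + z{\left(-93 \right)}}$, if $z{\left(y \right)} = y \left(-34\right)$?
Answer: $\frac{\sqrt{2479022}}{28} \approx 56.232$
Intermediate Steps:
$z{\left(y \right)} = - 34 y$
$\sqrt{\frac{1}{r{\left(56 \right)}} + z{\left(-93 \right)}} = \sqrt{\frac{1}{56} - -3162} = \sqrt{\frac{1}{56} + 3162} = \sqrt{\frac{177073}{56}} = \frac{\sqrt{2479022}}{28}$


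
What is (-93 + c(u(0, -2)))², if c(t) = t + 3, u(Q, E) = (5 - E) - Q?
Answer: 6889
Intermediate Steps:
u(Q, E) = 5 - E - Q
c(t) = 3 + t
(-93 + c(u(0, -2)))² = (-93 + (3 + (5 - 1*(-2) - 1*0)))² = (-93 + (3 + (5 + 2 + 0)))² = (-93 + (3 + 7))² = (-93 + 10)² = (-83)² = 6889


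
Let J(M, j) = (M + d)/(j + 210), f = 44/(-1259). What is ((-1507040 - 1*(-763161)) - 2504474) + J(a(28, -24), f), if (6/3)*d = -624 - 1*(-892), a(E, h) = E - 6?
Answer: -429344462867/132173 ≈ -3.2484e+6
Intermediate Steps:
a(E, h) = -6 + E
f = -44/1259 (f = 44*(-1/1259) = -44/1259 ≈ -0.034948)
d = 134 (d = (-624 - 1*(-892))/2 = (-624 + 892)/2 = (½)*268 = 134)
J(M, j) = (134 + M)/(210 + j) (J(M, j) = (M + 134)/(j + 210) = (134 + M)/(210 + j))
((-1507040 - 1*(-763161)) - 2504474) + J(a(28, -24), f) = ((-1507040 - 1*(-763161)) - 2504474) + (134 + (-6 + 28))/(210 - 44/1259) = ((-1507040 + 763161) - 2504474) + (134 + 22)/(264346/1259) = (-743879 - 2504474) + (1259/264346)*156 = -3248353 + 98202/132173 = -429344462867/132173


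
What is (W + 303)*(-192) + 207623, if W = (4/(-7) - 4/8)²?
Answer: 7312103/49 ≈ 1.4923e+5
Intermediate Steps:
W = 225/196 (W = (4*(-⅐) - 4*⅛)² = (-4/7 - ½)² = (-15/14)² = 225/196 ≈ 1.1480)
(W + 303)*(-192) + 207623 = (225/196 + 303)*(-192) + 207623 = (59613/196)*(-192) + 207623 = -2861424/49 + 207623 = 7312103/49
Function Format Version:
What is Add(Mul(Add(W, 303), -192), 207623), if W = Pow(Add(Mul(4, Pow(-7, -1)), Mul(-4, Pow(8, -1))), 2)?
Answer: Rational(7312103, 49) ≈ 1.4923e+5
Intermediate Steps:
W = Rational(225, 196) (W = Pow(Add(Mul(4, Rational(-1, 7)), Mul(-4, Rational(1, 8))), 2) = Pow(Add(Rational(-4, 7), Rational(-1, 2)), 2) = Pow(Rational(-15, 14), 2) = Rational(225, 196) ≈ 1.1480)
Add(Mul(Add(W, 303), -192), 207623) = Add(Mul(Add(Rational(225, 196), 303), -192), 207623) = Add(Mul(Rational(59613, 196), -192), 207623) = Add(Rational(-2861424, 49), 207623) = Rational(7312103, 49)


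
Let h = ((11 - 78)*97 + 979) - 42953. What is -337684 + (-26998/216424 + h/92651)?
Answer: -260431492300641/771226924 ≈ -3.3768e+5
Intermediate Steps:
h = -48473 (h = (-67*97 + 979) - 42953 = (-6499 + 979) - 42953 = -5520 - 42953 = -48473)
-337684 + (-26998/216424 + h/92651) = -337684 + (-26998/216424 - 48473/92651) = -337684 + (-26998*1/216424 - 48473*1/92651) = -337684 + (-13499/108212 - 48473/92651) = -337684 - 499696625/771226924 = -260431492300641/771226924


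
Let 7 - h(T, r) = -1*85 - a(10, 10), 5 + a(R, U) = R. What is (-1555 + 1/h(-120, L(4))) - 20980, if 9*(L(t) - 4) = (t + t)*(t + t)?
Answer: -2185894/97 ≈ -22535.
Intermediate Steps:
a(R, U) = -5 + R
L(t) = 4 + 4*t²/9 (L(t) = 4 + ((t + t)*(t + t))/9 = 4 + ((2*t)*(2*t))/9 = 4 + (4*t²)/9 = 4 + 4*t²/9)
h(T, r) = 97 (h(T, r) = 7 - (-1*85 - (-5 + 10)) = 7 - (-85 - 1*5) = 7 - (-85 - 5) = 7 - 1*(-90) = 7 + 90 = 97)
(-1555 + 1/h(-120, L(4))) - 20980 = (-1555 + 1/97) - 20980 = -150834/97 - 20980 = -2185894/97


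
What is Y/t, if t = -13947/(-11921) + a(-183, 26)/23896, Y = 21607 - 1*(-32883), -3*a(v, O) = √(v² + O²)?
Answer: 46558955134730377422720/999660244847807531 + 555122267156467920*√34165/999660244847807531 ≈ 46677.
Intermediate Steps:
a(v, O) = -√(O² + v²)/3 (a(v, O) = -√(v² + O²)/3 = -√(O² + v²)/3)
Y = 54490 (Y = 21607 + 32883 = 54490)
t = 13947/11921 - √34165/71688 (t = -13947/(-11921) - √(26² + (-183)²)/3/23896 = -13947*(-1/11921) - √(676 + 33489)/3*(1/23896) = 13947/11921 - √34165/3*(1/23896) = 13947/11921 - √34165/71688 ≈ 1.1674)
Y/t = 54490/(13947/11921 - √34165/71688)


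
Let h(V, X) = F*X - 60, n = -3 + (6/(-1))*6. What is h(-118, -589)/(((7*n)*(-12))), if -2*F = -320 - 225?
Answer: -45875/936 ≈ -49.012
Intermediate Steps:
F = 545/2 (F = -(-320 - 225)/2 = -1/2*(-545) = 545/2 ≈ 272.50)
n = -39 (n = -3 + (6*(-1))*6 = -3 - 6*6 = -3 - 36 = -39)
h(V, X) = -60 + 545*X/2 (h(V, X) = 545*X/2 - 60 = -60 + 545*X/2)
h(-118, -589)/(((7*n)*(-12))) = (-60 + (545/2)*(-589))/(((7*(-39))*(-12))) = (-60 - 321005/2)/((-273*(-12))) = -321125/2/3276 = -321125/2*1/3276 = -45875/936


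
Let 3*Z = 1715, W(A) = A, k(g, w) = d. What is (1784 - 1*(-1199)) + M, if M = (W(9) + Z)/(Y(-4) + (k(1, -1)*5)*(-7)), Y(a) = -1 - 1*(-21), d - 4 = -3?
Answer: 132493/45 ≈ 2944.3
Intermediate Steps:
d = 1 (d = 4 - 3 = 1)
k(g, w) = 1
Z = 1715/3 (Z = (⅓)*1715 = 1715/3 ≈ 571.67)
Y(a) = 20 (Y(a) = -1 + 21 = 20)
M = -1742/45 (M = (9 + 1715/3)/(20 + (1*5)*(-7)) = 1742/(3*(20 + 5*(-7))) = 1742/(3*(20 - 35)) = (1742/3)/(-15) = (1742/3)*(-1/15) = -1742/45 ≈ -38.711)
(1784 - 1*(-1199)) + M = (1784 - 1*(-1199)) - 1742/45 = (1784 + 1199) - 1742/45 = 2983 - 1742/45 = 132493/45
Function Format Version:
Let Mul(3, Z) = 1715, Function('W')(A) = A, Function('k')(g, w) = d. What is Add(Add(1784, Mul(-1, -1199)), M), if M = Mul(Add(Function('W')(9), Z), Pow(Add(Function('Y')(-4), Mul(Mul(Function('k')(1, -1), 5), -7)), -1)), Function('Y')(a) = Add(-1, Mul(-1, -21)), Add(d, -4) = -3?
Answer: Rational(132493, 45) ≈ 2944.3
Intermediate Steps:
d = 1 (d = Add(4, -3) = 1)
Function('k')(g, w) = 1
Z = Rational(1715, 3) (Z = Mul(Rational(1, 3), 1715) = Rational(1715, 3) ≈ 571.67)
Function('Y')(a) = 20 (Function('Y')(a) = Add(-1, 21) = 20)
M = Rational(-1742, 45) (M = Mul(Add(9, Rational(1715, 3)), Pow(Add(20, Mul(Mul(1, 5), -7)), -1)) = Mul(Rational(1742, 3), Pow(Add(20, Mul(5, -7)), -1)) = Mul(Rational(1742, 3), Pow(Add(20, -35), -1)) = Mul(Rational(1742, 3), Pow(-15, -1)) = Mul(Rational(1742, 3), Rational(-1, 15)) = Rational(-1742, 45) ≈ -38.711)
Add(Add(1784, Mul(-1, -1199)), M) = Add(Add(1784, Mul(-1, -1199)), Rational(-1742, 45)) = Add(Add(1784, 1199), Rational(-1742, 45)) = Add(2983, Rational(-1742, 45)) = Rational(132493, 45)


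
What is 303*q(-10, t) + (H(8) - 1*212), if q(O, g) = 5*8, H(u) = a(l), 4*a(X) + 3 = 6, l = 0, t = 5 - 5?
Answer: 47635/4 ≈ 11909.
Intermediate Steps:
t = 0
a(X) = ¾ (a(X) = -¾ + (¼)*6 = -¾ + 3/2 = ¾)
H(u) = ¾
q(O, g) = 40
303*q(-10, t) + (H(8) - 1*212) = 303*40 + (¾ - 1*212) = 12120 + (¾ - 212) = 12120 - 845/4 = 47635/4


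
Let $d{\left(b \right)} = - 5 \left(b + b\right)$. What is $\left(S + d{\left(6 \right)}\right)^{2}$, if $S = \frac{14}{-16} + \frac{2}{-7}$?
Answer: $\frac{11730625}{3136} \approx 3740.6$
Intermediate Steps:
$S = - \frac{65}{56}$ ($S = 14 \left(- \frac{1}{16}\right) + 2 \left(- \frac{1}{7}\right) = - \frac{7}{8} - \frac{2}{7} = - \frac{65}{56} \approx -1.1607$)
$d{\left(b \right)} = - 10 b$ ($d{\left(b \right)} = - 5 \cdot 2 b = - 10 b$)
$\left(S + d{\left(6 \right)}\right)^{2} = \left(- \frac{65}{56} - 60\right)^{2} = \left(- \frac{3425}{56}\right)^{2} = \frac{11730625}{3136}$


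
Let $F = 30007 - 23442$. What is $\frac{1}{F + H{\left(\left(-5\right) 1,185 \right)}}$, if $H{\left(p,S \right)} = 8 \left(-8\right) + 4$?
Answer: $\frac{1}{6505} \approx 0.00015373$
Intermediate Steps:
$H{\left(p,S \right)} = -60$ ($H{\left(p,S \right)} = -64 + 4 = -60$)
$F = 6565$ ($F = 30007 - 23442 = 6565$)
$\frac{1}{F + H{\left(\left(-5\right) 1,185 \right)}} = \frac{1}{6565 - 60} = \frac{1}{6505}$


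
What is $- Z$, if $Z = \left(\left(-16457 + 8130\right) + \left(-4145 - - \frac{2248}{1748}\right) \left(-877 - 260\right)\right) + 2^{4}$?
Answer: $- \frac{2055251104}{437} \approx -4.7031 \cdot 10^{6}$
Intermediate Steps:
$Z = \frac{2055251104}{437}$ ($Z = \left(-8327 + \left(-4145 - \left(-2248\right) \frac{1}{1748}\right) \left(-1137\right)\right) + 16 = \left(-8327 + \left(-4145 - - \frac{562}{437}\right) \left(-1137\right)\right) + 16 = \left(-8327 + \left(-4145 + \frac{562}{437}\right) \left(-1137\right)\right) + 16 = \left(-8327 - - \frac{2058883011}{437}\right) + 16 = \left(-8327 + \frac{2058883011}{437}\right) + 16 = \frac{2055244112}{437} + 16 = \frac{2055251104}{437} \approx 4.7031 \cdot 10^{6}$)
$- Z = \left(-1\right) \frac{2055251104}{437} = - \frac{2055251104}{437}$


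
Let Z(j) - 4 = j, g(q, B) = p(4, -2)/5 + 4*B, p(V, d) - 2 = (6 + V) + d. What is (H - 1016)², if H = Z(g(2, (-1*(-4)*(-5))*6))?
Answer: 2220100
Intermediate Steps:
p(V, d) = 8 + V + d (p(V, d) = 2 + ((6 + V) + d) = 2 + (6 + V + d) = 8 + V + d)
g(q, B) = 2 + 4*B (g(q, B) = (8 + 4 - 2)/5 + 4*B = 10*(⅕) + 4*B = 2 + 4*B)
Z(j) = 4 + j
H = -474 (H = 4 + (2 + 4*((-1*(-4)*(-5))*6)) = 4 + (2 + 4*((4*(-5))*6)) = 4 + (2 + 4*(-20*6)) = 4 + (2 + 4*(-120)) = 4 + (2 - 480) = 4 - 478 = -474)
(H - 1016)² = (-474 - 1016)² = (-1490)² = 2220100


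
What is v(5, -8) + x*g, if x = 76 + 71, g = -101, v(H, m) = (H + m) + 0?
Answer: -14850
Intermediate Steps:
v(H, m) = H + m
x = 147
v(5, -8) + x*g = (5 - 8) + 147*(-101) = -3 - 14847 = -14850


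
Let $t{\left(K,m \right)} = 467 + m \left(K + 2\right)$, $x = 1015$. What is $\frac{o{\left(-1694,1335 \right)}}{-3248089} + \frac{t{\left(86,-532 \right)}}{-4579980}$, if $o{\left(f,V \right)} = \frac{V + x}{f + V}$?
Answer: $\frac{54056661017899}{5340549574300980} \approx 0.010122$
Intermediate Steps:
$o{\left(f,V \right)} = \frac{1015 + V}{V + f}$ ($o{\left(f,V \right)} = \frac{V + 1015}{f + V} = \frac{1015 + V}{V + f}$)
$t{\left(K,m \right)} = 467 + m \left(2 + K\right)$
$\frac{o{\left(-1694,1335 \right)}}{-3248089} + \frac{t{\left(86,-532 \right)}}{-4579980} = \frac{\frac{1}{1335 - 1694} \left(1015 + 1335\right)}{-3248089} + \frac{467 + 2 \left(-532\right) + 86 \left(-532\right)}{-4579980} = \frac{1}{-359} \cdot 2350 \left(- \frac{1}{3248089}\right) + \left(467 - 1064 - 45752\right) \left(- \frac{1}{4579980}\right) = \left(- \frac{1}{359}\right) 2350 \left(- \frac{1}{3248089}\right) - - \frac{46349}{4579980} = \left(- \frac{2350}{359}\right) \left(- \frac{1}{3248089}\right) + \frac{46349}{4579980} = \frac{2350}{1166063951} + \frac{46349}{4579980} = \frac{54056661017899}{5340549574300980}$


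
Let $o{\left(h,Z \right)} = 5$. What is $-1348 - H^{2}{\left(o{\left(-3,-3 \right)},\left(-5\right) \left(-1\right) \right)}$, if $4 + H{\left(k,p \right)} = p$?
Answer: $-1349$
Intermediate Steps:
$H{\left(k,p \right)} = -4 + p$
$-1348 - H^{2}{\left(o{\left(-3,-3 \right)},\left(-5\right) \left(-1\right) \right)} = -1348 - \left(-4 - -5\right)^{2} = -1348 - \left(-4 + 5\right)^{2} = -1348 - 1^{2} = -1348 - 1 = -1349$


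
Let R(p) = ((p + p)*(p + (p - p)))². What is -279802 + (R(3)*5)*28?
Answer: -234442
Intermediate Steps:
R(p) = 4*p⁴ (R(p) = ((2*p)*(p + 0))² = ((2*p)*p)² = (2*p²)² = 4*p⁴)
-279802 + (R(3)*5)*28 = -279802 + ((4*3⁴)*5)*28 = -279802 + ((4*81)*5)*28 = -279802 + (324*5)*28 = -279802 + 1620*28 = -279802 + 45360 = -234442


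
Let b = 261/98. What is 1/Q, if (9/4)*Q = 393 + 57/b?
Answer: 783/144212 ≈ 0.0054295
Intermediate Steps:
b = 261/98 (b = 261*(1/98) = 261/98 ≈ 2.6633)
Q = 144212/783 (Q = 4*(393 + 57/(261/98))/9 = 4*(393 + 57*(98/261))/9 = 4*(393 + 1862/87)/9 = (4/9)*(36053/87) = 144212/783 ≈ 184.18)
1/Q = 1/(144212/783) = 783/144212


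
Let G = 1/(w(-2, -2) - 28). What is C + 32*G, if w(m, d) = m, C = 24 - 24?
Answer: -16/15 ≈ -1.0667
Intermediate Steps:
C = 0
G = -1/30 (G = 1/(-2 - 28) = 1/(-30) = -1/30 ≈ -0.033333)
C + 32*G = 0 + 32*(-1/30) = 0 - 16/15 = -16/15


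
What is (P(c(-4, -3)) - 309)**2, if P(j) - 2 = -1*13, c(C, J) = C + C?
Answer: 102400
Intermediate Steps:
c(C, J) = 2*C
P(j) = -11 (P(j) = 2 - 1*13 = 2 - 13 = -11)
(P(c(-4, -3)) - 309)**2 = (-11 - 309)**2 = (-320)**2 = 102400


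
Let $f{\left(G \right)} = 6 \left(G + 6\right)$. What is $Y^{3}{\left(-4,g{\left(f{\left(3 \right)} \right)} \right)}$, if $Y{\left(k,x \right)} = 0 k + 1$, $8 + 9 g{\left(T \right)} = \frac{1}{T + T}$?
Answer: $1$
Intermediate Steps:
$f{\left(G \right)} = 36 + 6 G$ ($f{\left(G \right)} = 6 \left(6 + G\right) = 36 + 6 G$)
$g{\left(T \right)} = - \frac{8}{9} + \frac{1}{18 T}$ ($g{\left(T \right)} = - \frac{8}{9} + \frac{1}{9 \left(T + T\right)} = - \frac{8}{9} + \frac{1}{9 \cdot 2 T} = - \frac{8}{9} + \frac{\frac{1}{2} \frac{1}{T}}{9} = - \frac{8}{9} + \frac{1}{18 T}$)
$Y{\left(k,x \right)} = 1$ ($Y{\left(k,x \right)} = 0 + 1 = 1$)
$Y^{3}{\left(-4,g{\left(f{\left(3 \right)} \right)} \right)} = 1^{3} = 1$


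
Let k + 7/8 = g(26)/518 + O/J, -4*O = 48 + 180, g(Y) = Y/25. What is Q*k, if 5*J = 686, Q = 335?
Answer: -219112043/507640 ≈ -431.63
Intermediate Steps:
g(Y) = Y/25 (g(Y) = Y*(1/25) = Y/25)
O = -57 (O = -(48 + 180)/4 = -1/4*228 = -57)
J = 686/5 (J = (1/5)*686 = 686/5 ≈ 137.20)
k = -3270329/2538200 (k = -7/8 + (((1/25)*26)/518 - 57/686/5) = -7/8 + ((26/25)*(1/518) - 57*5/686) = -7/8 + (13/6475 - 285/686) = -7/8 - 262351/634550 = -3270329/2538200 ≈ -1.2884)
Q*k = 335*(-3270329/2538200) = -219112043/507640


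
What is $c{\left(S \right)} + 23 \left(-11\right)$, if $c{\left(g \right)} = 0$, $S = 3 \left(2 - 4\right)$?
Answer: $-253$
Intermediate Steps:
$S = -6$ ($S = 3 \left(-2\right) = -6$)
$c{\left(S \right)} + 23 \left(-11\right) = 0 + 23 \left(-11\right) = 0 - 253 = -253$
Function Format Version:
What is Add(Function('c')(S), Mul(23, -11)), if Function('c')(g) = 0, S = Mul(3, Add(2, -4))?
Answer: -253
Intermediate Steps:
S = -6 (S = Mul(3, -2) = -6)
Add(Function('c')(S), Mul(23, -11)) = Add(0, Mul(23, -11)) = Add(0, -253) = -253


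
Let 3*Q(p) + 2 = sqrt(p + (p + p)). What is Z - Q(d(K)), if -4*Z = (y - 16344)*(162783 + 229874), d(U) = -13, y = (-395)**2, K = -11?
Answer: -164540167243/12 - I*sqrt(39)/3 ≈ -1.3712e+10 - 2.0817*I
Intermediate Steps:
y = 156025
Q(p) = -2/3 + sqrt(3)*sqrt(p)/3 (Q(p) = -2/3 + sqrt(p + (p + p))/3 = -2/3 + sqrt(p + 2*p)/3 = -2/3 + sqrt(3*p)/3 = -2/3 + (sqrt(3)*sqrt(p))/3 = -2/3 + sqrt(3)*sqrt(p)/3)
Z = -54846722417/4 (Z = -(156025 - 16344)*(162783 + 229874)/4 = -139681*392657/4 = -1/4*54846722417 = -54846722417/4 ≈ -1.3712e+10)
Z - Q(d(K)) = -54846722417/4 - (-2/3 + sqrt(3)*sqrt(-13)/3) = -54846722417/4 - (-2/3 + sqrt(3)*(I*sqrt(13))/3) = -54846722417/4 - (-2/3 + I*sqrt(39)/3) = -54846722417/4 + (2/3 - I*sqrt(39)/3) = -164540167243/12 - I*sqrt(39)/3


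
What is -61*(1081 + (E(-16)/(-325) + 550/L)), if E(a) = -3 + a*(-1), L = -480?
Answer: -79042397/1200 ≈ -65869.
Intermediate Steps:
E(a) = -3 - a
-61*(1081 + (E(-16)/(-325) + 550/L)) = -61*(1081 + ((-3 - 1*(-16))/(-325) + 550/(-480))) = -61*(1081 + ((-3 + 16)*(-1/325) + 550*(-1/480))) = -61*(1081 + (13*(-1/325) - 55/48)) = -61*(1081 + (-1/25 - 55/48)) = -61*(1081 - 1423/1200) = -61*1295777/1200 = -79042397/1200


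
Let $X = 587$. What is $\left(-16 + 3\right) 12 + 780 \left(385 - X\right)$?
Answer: $-157716$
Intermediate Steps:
$\left(-16 + 3\right) 12 + 780 \left(385 - X\right) = \left(-16 + 3\right) 12 + 780 \left(385 - 587\right) = \left(-13\right) 12 + 780 \left(385 - 587\right) = -156 + 780 \left(-202\right) = -156 - 157560 = -157716$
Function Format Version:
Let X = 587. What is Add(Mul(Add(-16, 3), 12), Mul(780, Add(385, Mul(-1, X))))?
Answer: -157716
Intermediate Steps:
Add(Mul(Add(-16, 3), 12), Mul(780, Add(385, Mul(-1, X)))) = Add(Mul(Add(-16, 3), 12), Mul(780, Add(385, Mul(-1, 587)))) = Add(Mul(-13, 12), Mul(780, Add(385, -587))) = Add(-156, Mul(780, -202)) = Add(-156, -157560) = -157716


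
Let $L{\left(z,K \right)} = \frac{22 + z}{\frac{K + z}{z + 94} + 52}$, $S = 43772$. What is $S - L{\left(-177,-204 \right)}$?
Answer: $\frac{205609949}{4697} \approx 43775.0$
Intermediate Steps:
$L{\left(z,K \right)} = \frac{22 + z}{52 + \frac{K + z}{94 + z}}$ ($L{\left(z,K \right)} = \frac{22 + z}{\frac{K + z}{94 + z} + 52} = \frac{22 + z}{52 + \frac{K + z}{94 + z}}$)
$S - L{\left(-177,-204 \right)} = 43772 - \frac{2068 + \left(-177\right)^{2} + 116 \left(-177\right)}{4888 - 204 + 53 \left(-177\right)} = 43772 - \frac{2068 + 31329 - 20532}{4888 - 204 - 9381} = 43772 - \frac{1}{-4697} \cdot 12865 = 43772 - \left(- \frac{1}{4697}\right) 12865 = 43772 - - \frac{12865}{4697} = 43772 + \frac{12865}{4697} = \frac{205609949}{4697}$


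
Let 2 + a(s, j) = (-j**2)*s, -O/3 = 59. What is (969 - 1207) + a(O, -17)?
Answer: 50913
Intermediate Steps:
O = -177 (O = -3*59 = -177)
a(s, j) = -2 - s*j**2 (a(s, j) = -2 + (-j**2)*s = -2 - s*j**2)
(969 - 1207) + a(O, -17) = (969 - 1207) + (-2 - 1*(-177)*(-17)**2) = -238 + (-2 - 1*(-177)*289) = -238 + (-2 + 51153) = -238 + 51151 = 50913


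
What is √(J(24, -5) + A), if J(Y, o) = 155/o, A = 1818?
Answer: √1787 ≈ 42.273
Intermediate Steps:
√(J(24, -5) + A) = √(155/(-5) + 1818) = √(155*(-⅕) + 1818) = √(-31 + 1818) = √1787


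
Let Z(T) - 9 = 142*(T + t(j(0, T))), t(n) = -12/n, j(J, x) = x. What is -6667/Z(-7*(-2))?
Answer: -46669/13127 ≈ -3.5552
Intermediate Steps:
Z(T) = 9 - 1704/T + 142*T (Z(T) = 9 + 142*(T - 12/T) = 9 + (-1704/T + 142*T) = 9 - 1704/T + 142*T)
-6667/Z(-7*(-2)) = -6667/(9 - 1704/((-7*(-2))) + 142*(-7*(-2))) = -6667/(9 - 1704/14 + 142*14) = -6667/(9 - 1704*1/14 + 1988) = -6667/(9 - 852/7 + 1988) = -6667/13127/7 = -6667*7/13127 = -46669/13127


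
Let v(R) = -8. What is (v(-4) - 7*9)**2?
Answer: 5041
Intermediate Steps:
(v(-4) - 7*9)**2 = (-8 - 7*9)**2 = (-8 - 63)**2 = (-71)**2 = 5041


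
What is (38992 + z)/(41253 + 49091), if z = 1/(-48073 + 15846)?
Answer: 1256595183/2911516088 ≈ 0.43159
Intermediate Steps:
z = -1/32227 (z = 1/(-32227) = -1/32227 ≈ -3.1030e-5)
(38992 + z)/(41253 + 49091) = (38992 - 1/32227)/(41253 + 49091) = (1256595183/32227)/90344 = (1256595183/32227)*(1/90344) = 1256595183/2911516088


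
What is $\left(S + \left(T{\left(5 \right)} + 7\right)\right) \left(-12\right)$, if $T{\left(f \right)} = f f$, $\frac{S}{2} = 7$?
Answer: $-552$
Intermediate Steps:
$S = 14$ ($S = 2 \cdot 7 = 14$)
$T{\left(f \right)} = f^{2}$
$\left(S + \left(T{\left(5 \right)} + 7\right)\right) \left(-12\right) = \left(14 + \left(5^{2} + 7\right)\right) \left(-12\right) = \left(14 + \left(25 + 7\right)\right) \left(-12\right) = \left(14 + 32\right) \left(-12\right) = 46 \left(-12\right) = -552$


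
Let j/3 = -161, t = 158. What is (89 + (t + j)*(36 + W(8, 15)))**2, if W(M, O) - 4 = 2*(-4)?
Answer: 106316721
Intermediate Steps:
W(M, O) = -4 (W(M, O) = 4 + 2*(-4) = 4 - 8 = -4)
j = -483 (j = 3*(-161) = -483)
(89 + (t + j)*(36 + W(8, 15)))**2 = (89 + (158 - 483)*(36 - 4))**2 = (89 - 325*32)**2 = (89 - 10400)**2 = (-10311)**2 = 106316721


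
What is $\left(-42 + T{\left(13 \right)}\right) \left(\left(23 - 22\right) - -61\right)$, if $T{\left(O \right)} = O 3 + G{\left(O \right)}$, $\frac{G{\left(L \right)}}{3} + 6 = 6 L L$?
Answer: $187302$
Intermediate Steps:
$G{\left(L \right)} = -18 + 18 L^{2}$ ($G{\left(L \right)} = -18 + 3 \cdot 6 L L = -18 + 3 \cdot 6 L^{2} = -18 + 18 L^{2}$)
$T{\left(O \right)} = -18 + 3 O + 18 O^{2}$ ($T{\left(O \right)} = O 3 + \left(-18 + 18 O^{2}\right) = 3 O + \left(-18 + 18 O^{2}\right) = -18 + 3 O + 18 O^{2}$)
$\left(-42 + T{\left(13 \right)}\right) \left(\left(23 - 22\right) - -61\right) = \left(-42 + \left(-18 + 3 \cdot 13 + 18 \cdot 13^{2}\right)\right) \left(\left(23 - 22\right) - -61\right) = \left(-42 + \left(-18 + 39 + 18 \cdot 169\right)\right) \left(\left(23 - 22\right) + 61\right) = \left(-42 + \left(-18 + 39 + 3042\right)\right) \left(1 + 61\right) = \left(-42 + 3063\right) 62 = 3021 \cdot 62 = 187302$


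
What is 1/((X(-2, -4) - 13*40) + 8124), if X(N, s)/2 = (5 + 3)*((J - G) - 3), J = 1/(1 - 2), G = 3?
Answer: 1/7492 ≈ 0.00013348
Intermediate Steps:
J = -1 (J = 1/(-1) = -1)
X(N, s) = -112 (X(N, s) = 2*((5 + 3)*((-1 - 1*3) - 3)) = 2*(8*((-1 - 3) - 3)) = 2*(8*(-4 - 3)) = 2*(8*(-7)) = 2*(-56) = -112)
1/((X(-2, -4) - 13*40) + 8124) = 1/((-112 - 13*40) + 8124) = 1/((-112 - 520) + 8124) = 1/(-632 + 8124) = 1/7492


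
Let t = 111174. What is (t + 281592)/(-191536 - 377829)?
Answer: -392766/569365 ≈ -0.68983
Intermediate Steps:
(t + 281592)/(-191536 - 377829) = (111174 + 281592)/(-191536 - 377829) = 392766/(-569365) = 392766*(-1/569365) = -392766/569365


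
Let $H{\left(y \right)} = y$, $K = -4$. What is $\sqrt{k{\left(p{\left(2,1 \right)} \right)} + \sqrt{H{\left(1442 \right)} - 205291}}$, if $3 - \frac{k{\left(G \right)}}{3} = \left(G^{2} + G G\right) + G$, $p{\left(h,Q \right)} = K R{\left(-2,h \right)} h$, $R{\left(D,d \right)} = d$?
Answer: $\sqrt{-1479 + i \sqrt{203849}} \approx 5.8043 + 38.893 i$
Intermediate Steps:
$p{\left(h,Q \right)} = - 4 h^{2}$ ($p{\left(h,Q \right)} = - 4 h h = - 4 h^{2}$)
$k{\left(G \right)} = 9 - 6 G^{2} - 3 G$ ($k{\left(G \right)} = 9 - 3 \left(\left(G^{2} + G G\right) + G\right) = 9 - 3 \left(\left(G^{2} + G^{2}\right) + G\right) = 9 - 3 \left(2 G^{2} + G\right) = 9 - 3 \left(G + 2 G^{2}\right) = 9 - \left(3 G + 6 G^{2}\right) = 9 - 6 G^{2} - 3 G$)
$\sqrt{k{\left(p{\left(2,1 \right)} \right)} + \sqrt{H{\left(1442 \right)} - 205291}} = \sqrt{\left(9 - 6 \left(- 4 \cdot 2^{2}\right)^{2} - 3 \left(- 4 \cdot 2^{2}\right)\right) + \sqrt{1442 - 205291}} = \sqrt{\left(9 - 6 \left(\left(-4\right) 4\right)^{2} - 3 \left(\left(-4\right) 4\right)\right) + \sqrt{-203849}} = \sqrt{\left(9 - 6 \left(-16\right)^{2} - -48\right) + i \sqrt{203849}} = \sqrt{\left(9 - 1536 + 48\right) + i \sqrt{203849}} = \sqrt{-1479 + i \sqrt{203849}}$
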